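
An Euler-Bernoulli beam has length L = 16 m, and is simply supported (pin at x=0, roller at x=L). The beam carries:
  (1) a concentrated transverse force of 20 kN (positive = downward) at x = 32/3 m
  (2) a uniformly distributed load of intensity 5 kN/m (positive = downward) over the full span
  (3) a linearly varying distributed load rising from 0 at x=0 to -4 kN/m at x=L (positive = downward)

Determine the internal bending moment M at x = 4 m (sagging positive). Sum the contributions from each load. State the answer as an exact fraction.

Load 1 — point force P=20 kN at a=32/3 m (b=L-a=16/3):
  M_1 = Pbx/L  [x≤a] = 20·(16/3)·4/16 = 80/3 kN·m
Load 2 — uniform load w=5 kN/m over full span:
  M_2 = wx(L-x)/2 = 5·4·(16-4)/2 = 120 kN·m
Load 3 — triangular load w₀=-4 kN/m (0→w₀ over full span):
  M_3 = w₀Lx/6 - w₀x³/(6L) = (-4)·16·4/6 - (-4)·4³/(6·16) = -40 kN·m
Superposition: M = Σ M_i = 320/3 kN·m ≈ 106.666667 kN·m

M(4) = 320/3 kN·m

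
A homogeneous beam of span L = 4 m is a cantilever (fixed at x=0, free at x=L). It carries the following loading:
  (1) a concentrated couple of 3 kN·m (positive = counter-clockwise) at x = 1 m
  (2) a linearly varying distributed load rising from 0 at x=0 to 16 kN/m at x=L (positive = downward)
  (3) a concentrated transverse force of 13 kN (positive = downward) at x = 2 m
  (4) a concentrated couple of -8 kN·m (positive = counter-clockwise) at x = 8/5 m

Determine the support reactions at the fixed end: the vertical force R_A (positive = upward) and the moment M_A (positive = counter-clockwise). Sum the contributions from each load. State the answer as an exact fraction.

Load 1 — applied couple M₀=3 kN·m at a=1 m (b=L-a=3):
  R_A = 0 kN
  M_A = -M₀ = -3 kN·m
Load 2 — triangular load w₀=16 kN/m (0→w₀ over full span):
  R_A = w₀L/2 = 16·4/2 = 32 kN
  M_A = w₀L²/3 = 16·4²/3 = 256/3 kN·m
Load 3 — point force P=13 kN at a=2 m (b=L-a=2):
  R_A = P = 13 kN
  M_A = Pa = 13·2 = 26 kN·m
Load 4 — applied couple M₀=-8 kN·m at a=8/5 m (b=L-a=12/5):
  R_A = 0 kN
  M_A = -M₀ = -(-8) = 8 kN·m
Superposition: R_A = 45 kN, M_A = 349/3 kN·m

R_A = 45 kN, M_A = 349/3 kN·m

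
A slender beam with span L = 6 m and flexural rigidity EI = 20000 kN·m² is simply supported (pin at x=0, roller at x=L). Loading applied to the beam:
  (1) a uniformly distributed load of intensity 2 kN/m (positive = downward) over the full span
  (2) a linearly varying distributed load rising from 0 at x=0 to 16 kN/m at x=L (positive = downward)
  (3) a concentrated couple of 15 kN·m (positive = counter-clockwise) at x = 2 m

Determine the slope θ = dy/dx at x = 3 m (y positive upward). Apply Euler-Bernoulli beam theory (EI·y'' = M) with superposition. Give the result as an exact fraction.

Load 1 — uniform load w=2 kN/m over full span:
  θ_1 = -w(L³-6Lx²+4x³)/(24EI) = -2·(6³-6·6·3²+4·3³)/(24·20000) = 0 rad
Load 2 — triangular load w₀=16 kN/m (0→w₀ over full span):
  θ_2 = -w₀(7L⁴-30L²x²+15x⁴)/(360LEI) = -16·(7·6⁴-30·6²·3²+15·3⁴)/(360·6·20000) = -21/100000 rad
Load 3 — applied couple M₀=15 kN·m at a=2 m (b=L-a=4):
  θ_3 = (M₀x²/(2L)-M₀(x-a)+C₁)/EI  [x>a] with C₁=M₀(3b²-L²)/(6L)=5 = (15·3²/(2·6)-15·(3-2)+5)/20000 = 1/16000 rad
Superposition: θ = Σ θ_i = -59/400000 rad ≈ -0.000148 rad

θ(3) = -59/400000 rad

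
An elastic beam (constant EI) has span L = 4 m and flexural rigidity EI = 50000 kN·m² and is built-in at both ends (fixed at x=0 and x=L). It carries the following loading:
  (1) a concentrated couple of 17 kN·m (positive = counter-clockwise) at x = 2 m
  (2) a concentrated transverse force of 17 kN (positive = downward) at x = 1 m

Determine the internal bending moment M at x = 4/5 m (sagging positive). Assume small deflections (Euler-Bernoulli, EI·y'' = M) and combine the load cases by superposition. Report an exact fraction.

Load 1 — applied couple M₀=17 kN·m at a=2 m (b=L-a=2):
  M_1 = R_Ax - M_A  [x≤a] with R_A=51/8, M_A=17/4 = (51/8)·(4/5) - (17/4) = 17/20 kN·m
Load 2 — point force P=17 kN at a=1 m (b=L-a=3):
  M_2 = Pb²(3a+b)x/L³ - Pab²/L²  [x≤a] = 17·3²·(3·1+3)·(4/5)/4³ - 17·1·3²/4² = 153/80 kN·m
Superposition: M = Σ M_i = 221/80 kN·m ≈ 2.762500 kN·m

M(4/5) = 221/80 kN·m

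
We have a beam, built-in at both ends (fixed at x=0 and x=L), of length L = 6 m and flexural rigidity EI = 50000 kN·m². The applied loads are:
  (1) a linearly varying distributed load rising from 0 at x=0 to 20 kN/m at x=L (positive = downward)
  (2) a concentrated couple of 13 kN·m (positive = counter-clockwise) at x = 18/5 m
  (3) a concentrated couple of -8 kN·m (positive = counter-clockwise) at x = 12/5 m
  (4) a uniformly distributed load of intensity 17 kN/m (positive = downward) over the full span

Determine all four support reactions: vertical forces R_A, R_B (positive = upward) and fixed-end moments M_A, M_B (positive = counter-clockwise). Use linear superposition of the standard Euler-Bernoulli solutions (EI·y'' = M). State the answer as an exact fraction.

Load 1 — triangular load w₀=20 kN/m (0→w₀ over full span):
  R_A = 3w₀L/20 = 3·20·6/20 = 18 kN
  M_A = w₀L²/30 = 20·6²/30 = 24 kN·m
  R_B = 7w₀L/20 = 7·20·6/20 = 42 kN
  M_B = -w₀L²/20 = -20·6²/20 = -36 kN·m
Load 2 — applied couple M₀=13 kN·m at a=18/5 m (b=L-a=12/5):
  R_A = 6M₀ab/L³ = 6·13·(18/5)·(12/5)/6³ = 78/25 kN
  M_A = M₀b(2a-b)/L² = 13·(12/5)·(2·(18/5)-(12/5))/6² = 104/25 kN·m
  R_B = -6M₀ab/L³ = -6·13·(18/5)·(12/5)/6³ = -78/25 kN
  M_B = M₀a(2b-a)/L² = 13·(18/5)·(2·(12/5)-(18/5))/6² = 39/25 kN·m
Load 3 — applied couple M₀=-8 kN·m at a=12/5 m (b=L-a=18/5):
  R_A = 6M₀ab/L³ = 6·(-8)·(12/5)·(18/5)/6³ = -48/25 kN
  M_A = M₀b(2a-b)/L² = (-8)·(18/5)·(2·(12/5)-(18/5))/6² = -24/25 kN·m
  R_B = -6M₀ab/L³ = -6·(-8)·(12/5)·(18/5)/6³ = 48/25 kN
  M_B = M₀a(2b-a)/L² = (-8)·(12/5)·(2·(18/5)-(12/5))/6² = -64/25 kN·m
Load 4 — uniform load w=17 kN/m over full span:
  R_A = wL/2 = 17·6/2 = 51 kN
  M_A = wL²/12 = 17·6²/12 = 51 kN·m
  R_B = wL/2 = 17·6/2 = 51 kN
  M_B = -wL²/12 = -17·6²/12 = -51 kN·m
Superposition: R_A = 351/5 kN, M_A = 391/5 kN·m, R_B = 459/5 kN, M_B = -88 kN·m

R_A = 351/5 kN, M_A = 391/5 kN·m, R_B = 459/5 kN, M_B = -88 kN·m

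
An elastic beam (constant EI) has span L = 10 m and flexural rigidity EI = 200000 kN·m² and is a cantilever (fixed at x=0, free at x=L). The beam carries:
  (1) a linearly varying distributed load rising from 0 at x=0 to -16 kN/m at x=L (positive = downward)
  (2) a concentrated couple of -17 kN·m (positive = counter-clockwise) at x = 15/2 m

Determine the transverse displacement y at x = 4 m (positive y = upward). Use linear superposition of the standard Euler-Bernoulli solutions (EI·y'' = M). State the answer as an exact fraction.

y(4) = 30853/1875000 m

Load 1 — triangular load w₀=-16 kN/m (0→w₀ over full span):
  y_1 = (w₀Lx³/12-w₀L²x²/6-w₀x⁵/(120L))/EI = ((-16)·10·4³/12-(-16)·10²·4²/6-(-16)·4⁵/(120·10))/200000 = 4016/234375 m
Load 2 — applied couple M₀=-17 kN·m at a=15/2 m (b=L-a=5/2):
  y_2 = M₀x²/(2EI)  [x≤a] = (-17)·4²/(2·200000) = -17/25000 m
Superposition: y = Σ y_i = 30853/1875000 m ≈ 0.016455 m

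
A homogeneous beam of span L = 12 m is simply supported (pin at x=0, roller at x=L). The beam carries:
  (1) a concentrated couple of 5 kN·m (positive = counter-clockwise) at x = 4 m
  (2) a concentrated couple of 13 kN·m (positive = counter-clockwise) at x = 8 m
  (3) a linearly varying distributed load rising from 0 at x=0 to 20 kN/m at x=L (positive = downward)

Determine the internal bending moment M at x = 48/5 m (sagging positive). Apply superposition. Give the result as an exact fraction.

M(48/5) = 3366/25 kN·m

Load 1 — applied couple M₀=5 kN·m at a=4 m (b=L-a=8):
  M_1 = M₀x/L - M₀  [x>a] = 5·(48/5)/12 - 5 = -1 kN·m
Load 2 — applied couple M₀=13 kN·m at a=8 m (b=L-a=4):
  M_2 = M₀x/L - M₀  [x>a] = 13·(48/5)/12 - 13 = -13/5 kN·m
Load 3 — triangular load w₀=20 kN/m (0→w₀ over full span):
  M_3 = w₀Lx/6 - w₀x³/(6L) = 20·12·(48/5)/6 - 20·(48/5)³/(6·12) = 3456/25 kN·m
Superposition: M = Σ M_i = 3366/25 kN·m ≈ 134.640000 kN·m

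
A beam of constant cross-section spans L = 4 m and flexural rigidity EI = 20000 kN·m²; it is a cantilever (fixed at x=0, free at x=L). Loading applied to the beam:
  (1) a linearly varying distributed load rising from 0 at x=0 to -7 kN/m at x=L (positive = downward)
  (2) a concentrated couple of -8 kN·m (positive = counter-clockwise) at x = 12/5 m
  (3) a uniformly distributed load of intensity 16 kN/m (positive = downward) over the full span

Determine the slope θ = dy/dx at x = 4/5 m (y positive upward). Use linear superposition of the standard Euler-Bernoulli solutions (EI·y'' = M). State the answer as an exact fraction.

θ(4/5) = -5021/1562500 rad

Load 1 — triangular load w₀=-7 kN/m (0→w₀ over full span):
  θ_1 = (w₀Lx²/4-w₀L²x/3-w₀x⁴/(24L))/EI = ((-7)·4·(4/5)²/4-(-7)·4²·(4/5)/3-(-7)·(4/5)⁴/(24·4))/20000 = 5957/4687500 rad
Load 2 — applied couple M₀=-8 kN·m at a=12/5 m (b=L-a=8/5):
  θ_2 = M₀x/EI  [x≤a] = (-8)·(4/5)/20000 = -1/3125 rad
Load 3 — uniform load w=16 kN/m over full span:
  θ_3 = -wx(x²-3Lx+3L²)/(6EI) = -16·(4/5)·((4/5)²-3·4·(4/5)+3·4²)/(6·20000) = -976/234375 rad
Superposition: θ = Σ θ_i = -5021/1562500 rad ≈ -0.003213 rad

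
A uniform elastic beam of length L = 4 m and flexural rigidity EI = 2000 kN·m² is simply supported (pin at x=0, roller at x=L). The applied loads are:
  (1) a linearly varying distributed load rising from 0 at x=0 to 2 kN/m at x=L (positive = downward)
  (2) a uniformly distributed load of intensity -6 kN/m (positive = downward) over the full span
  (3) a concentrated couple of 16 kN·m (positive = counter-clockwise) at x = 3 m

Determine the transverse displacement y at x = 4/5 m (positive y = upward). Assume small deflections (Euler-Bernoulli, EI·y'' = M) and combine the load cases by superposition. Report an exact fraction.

y(4/5) = 19967/11718750 m

Load 1 — triangular load w₀=2 kN/m (0→w₀ over full span):
  y_1 = -w₀x(7L⁴-10L²x²+3x⁴)/(360LEI) = -2·(4/5)·(7·4⁴-10·4²·(4/5)²+3·(4/5)⁴)/(360·4·2000) = -5504/5859375 m
Load 2 — uniform load w=-6 kN/m over full span:
  y_2 = -wx(L³-2Lx²+x³)/(24EI) = -(-6)·(4/5)·(4³-2·4·(4/5)²+(4/5)³)/(24·2000) = 464/78125 m
Load 3 — applied couple M₀=16 kN·m at a=3 m (b=L-a=1):
  y_3 = (M₀x³/(6L)+C₁x)/EI  [x≤a] with C₁=M₀(3b²-L²)/(6L)=-26/3 = (16·(4/5)³/(6·4)+(-26/3)·(4/5))/2000 = -103/31250 m
Superposition: y = Σ y_i = 19967/11718750 m ≈ 0.001704 m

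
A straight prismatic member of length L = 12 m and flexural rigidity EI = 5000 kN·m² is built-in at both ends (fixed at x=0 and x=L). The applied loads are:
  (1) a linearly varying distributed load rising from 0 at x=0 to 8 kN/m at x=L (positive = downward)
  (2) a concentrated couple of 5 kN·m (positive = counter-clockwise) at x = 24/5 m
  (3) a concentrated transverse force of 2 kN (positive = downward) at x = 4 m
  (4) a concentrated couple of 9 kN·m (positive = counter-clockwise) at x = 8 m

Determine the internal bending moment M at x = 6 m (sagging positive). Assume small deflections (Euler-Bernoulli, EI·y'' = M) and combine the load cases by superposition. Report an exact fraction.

Load 1 — triangular load w₀=8 kN/m (0→w₀ over full span):
  M_1 = 3w₀Lx/20 - w₀L²/30 - w₀x³/(6L) = 3·8·12·6/20 - 8·12²/30 - 8·6³/(6·12) = 24 kN·m
Load 2 — applied couple M₀=5 kN·m at a=24/5 m (b=L-a=36/5):
  M_2 = R_Ax - M_A - M₀  [x>a] with R_A=3/5, M_A=3/5 = (3/5)·6 - (3/5) - 5 = -2 kN·m
Load 3 — point force P=2 kN at a=4 m (b=L-a=8):
  M_3 = Pa²(a+3b)(L-x)/L³ - Pa²b/L²  [x>a] = 2·4²·(4+3·8)·(12-6)/12³ - 2·4²·8/12² = 4/3 kN·m
Load 4 — applied couple M₀=9 kN·m at a=8 m (b=L-a=4):
  M_4 = R_Ax - M_A  [x≤a] with R_A=1, M_A=3 = 1·6 - 3 = 3 kN·m
Superposition: M = Σ M_i = 79/3 kN·m ≈ 26.333333 kN·m

M(6) = 79/3 kN·m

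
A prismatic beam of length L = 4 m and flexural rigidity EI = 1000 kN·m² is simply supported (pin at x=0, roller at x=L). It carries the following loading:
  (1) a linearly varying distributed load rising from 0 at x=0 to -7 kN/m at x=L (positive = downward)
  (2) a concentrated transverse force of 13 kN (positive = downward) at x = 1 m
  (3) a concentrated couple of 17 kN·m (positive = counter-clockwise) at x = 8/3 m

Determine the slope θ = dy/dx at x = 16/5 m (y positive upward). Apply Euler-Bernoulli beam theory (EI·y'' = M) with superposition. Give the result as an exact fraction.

θ(16/5) = 210889/45000000 rad

Load 1 — triangular load w₀=-7 kN/m (0→w₀ over full span):
  θ_1 = -w₀(7L⁴-30L²x²+15x⁴)/(360LEI) = -(-7)·(7·4⁴-30·4²·(16/5)²+15·(16/5)⁴)/(360·4·1000) = -5299/703125 rad
Load 2 — point force P=13 kN at a=1 m (b=L-a=3):
  θ_2 = -Pa(2L²-6Lx+3x²+a²)/(6LEI)  [x>a] = -13·1·(2·4²-6·4·(16/5)+3·(16/5)²+1²)/(6·4·1000) = 1417/200000 rad
Load 3 — applied couple M₀=17 kN·m at a=8/3 m (b=L-a=4/3):
  θ_3 = (M₀x²/(2L)-M₀(x-a)+C₁)/EI  [x>a] with C₁=M₀(3b²-L²)/(6L)=-68/9 = (17·(16/5)²/(2·4)-17·((16/5)-(8/3))+(-68/9))/1000 = 289/56250 rad
Superposition: θ = Σ θ_i = 210889/45000000 rad ≈ 0.004686 rad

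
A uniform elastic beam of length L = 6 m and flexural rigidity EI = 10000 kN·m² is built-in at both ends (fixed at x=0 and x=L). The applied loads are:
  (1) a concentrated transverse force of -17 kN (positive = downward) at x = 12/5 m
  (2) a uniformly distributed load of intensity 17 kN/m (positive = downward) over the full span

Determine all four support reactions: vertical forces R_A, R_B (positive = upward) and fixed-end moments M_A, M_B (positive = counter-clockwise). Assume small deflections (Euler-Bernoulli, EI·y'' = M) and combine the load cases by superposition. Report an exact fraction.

Load 1 — point force P=-17 kN at a=12/5 m (b=L-a=18/5):
  R_A = Pb²(3a+b)/L³ = (-17)·(18/5)²·(3·(12/5)+(18/5))/6³ = -1377/125 kN
  M_A = Pab²/L² = (-17)·(12/5)·(18/5)²/6² = -1836/125 kN·m
  R_B = Pa²(a+3b)/L³ = (-17)·(12/5)²·((12/5)+3·(18/5))/6³ = -748/125 kN
  M_B = -Pa²b/L² = -(-17)·(12/5)²·(18/5)/6² = 1224/125 kN·m
Load 2 — uniform load w=17 kN/m over full span:
  R_A = wL/2 = 17·6/2 = 51 kN
  M_A = wL²/12 = 17·6²/12 = 51 kN·m
  R_B = wL/2 = 17·6/2 = 51 kN
  M_B = -wL²/12 = -17·6²/12 = -51 kN·m
Superposition: R_A = 4998/125 kN, M_A = 4539/125 kN·m, R_B = 5627/125 kN, M_B = -5151/125 kN·m

R_A = 4998/125 kN, M_A = 4539/125 kN·m, R_B = 5627/125 kN, M_B = -5151/125 kN·m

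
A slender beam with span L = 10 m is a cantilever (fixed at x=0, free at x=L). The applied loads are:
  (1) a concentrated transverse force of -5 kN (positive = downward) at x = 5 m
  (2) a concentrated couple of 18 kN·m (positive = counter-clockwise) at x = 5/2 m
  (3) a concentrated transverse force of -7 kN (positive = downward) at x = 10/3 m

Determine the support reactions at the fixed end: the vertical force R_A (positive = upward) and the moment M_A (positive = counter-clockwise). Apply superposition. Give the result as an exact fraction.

Load 1 — point force P=-5 kN at a=5 m (b=L-a=5):
  R_A = P = (-5) = -5 kN
  M_A = Pa = (-5)·5 = -25 kN·m
Load 2 — applied couple M₀=18 kN·m at a=5/2 m (b=L-a=15/2):
  R_A = 0 kN
  M_A = -M₀ = -18 kN·m
Load 3 — point force P=-7 kN at a=10/3 m (b=L-a=20/3):
  R_A = P = (-7) = -7 kN
  M_A = Pa = (-7)·(10/3) = -70/3 kN·m
Superposition: R_A = -12 kN, M_A = -199/3 kN·m

R_A = -12 kN, M_A = -199/3 kN·m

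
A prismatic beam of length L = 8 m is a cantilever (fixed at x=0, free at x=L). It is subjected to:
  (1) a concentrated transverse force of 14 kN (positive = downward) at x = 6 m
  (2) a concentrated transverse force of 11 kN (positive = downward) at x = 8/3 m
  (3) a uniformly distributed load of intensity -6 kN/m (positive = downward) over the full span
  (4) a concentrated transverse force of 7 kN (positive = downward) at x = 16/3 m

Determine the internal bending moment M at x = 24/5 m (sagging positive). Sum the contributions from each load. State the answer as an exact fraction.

M(24/5) = 764/75 kN·m

Load 1 — point force P=14 kN at a=6 m (b=L-a=2):
  M_1 = -P(a-x)  [x≤a] = -14·(6-(24/5)) = -84/5 kN·m
Load 2 — point force P=11 kN at a=8/3 m (b=L-a=16/3):
  M_2 = 0  [x>a] = 0 kN·m
Load 3 — uniform load w=-6 kN/m over full span:
  M_3 = -w(L-x)²/2 = -(-6)·(8-(24/5))²/2 = 768/25 kN·m
Load 4 — point force P=7 kN at a=16/3 m (b=L-a=8/3):
  M_4 = -P(a-x)  [x≤a] = -7·((16/3)-(24/5)) = -56/15 kN·m
Superposition: M = Σ M_i = 764/75 kN·m ≈ 10.186667 kN·m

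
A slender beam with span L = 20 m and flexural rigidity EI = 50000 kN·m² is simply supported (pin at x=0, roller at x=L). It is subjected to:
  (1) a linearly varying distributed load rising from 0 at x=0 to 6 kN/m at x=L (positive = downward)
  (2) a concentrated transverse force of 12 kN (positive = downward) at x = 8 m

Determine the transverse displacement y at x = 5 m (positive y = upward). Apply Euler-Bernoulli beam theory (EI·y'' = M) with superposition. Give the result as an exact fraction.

y(5) = -90301/800000 m

Load 1 — triangular load w₀=6 kN/m (0→w₀ over full span):
  y_1 = -w₀x(7L⁴-10L²x²+3x⁴)/(360LEI) = -6·5·(7·20⁴-10·20²·5²+3·5⁴)/(360·20·50000) = -109/1280 m
Load 2 — point force P=12 kN at a=8 m (b=L-a=12):
  y_2 = -Pbx(L²-b²-x²)/(6LEI)  [x≤a] = -12·12·5·(20²-12²-5²)/(6·20·50000) = -693/25000 m
Superposition: y = Σ y_i = -90301/800000 m ≈ -0.112876 m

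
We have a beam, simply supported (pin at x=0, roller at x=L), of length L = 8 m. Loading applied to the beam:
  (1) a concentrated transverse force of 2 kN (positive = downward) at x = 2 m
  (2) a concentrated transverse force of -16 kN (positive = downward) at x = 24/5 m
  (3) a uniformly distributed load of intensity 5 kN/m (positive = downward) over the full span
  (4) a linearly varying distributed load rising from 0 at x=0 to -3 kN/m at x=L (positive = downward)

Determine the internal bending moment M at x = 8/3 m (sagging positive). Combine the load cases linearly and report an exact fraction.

Load 1 — point force P=2 kN at a=2 m (b=L-a=6):
  M_1 = Pa(L-x)/L  [x>a] = 2·2·(8-(8/3))/8 = 8/3 kN·m
Load 2 — point force P=-16 kN at a=24/5 m (b=L-a=16/5):
  M_2 = Pbx/L  [x≤a] = (-16)·(16/5)·(8/3)/8 = -256/15 kN·m
Load 3 — uniform load w=5 kN/m over full span:
  M_3 = wx(L-x)/2 = 5·(8/3)·(8-(8/3))/2 = 320/9 kN·m
Load 4 — triangular load w₀=-3 kN/m (0→w₀ over full span):
  M_4 = w₀Lx/6 - w₀x³/(6L) = (-3)·8·(8/3)/6 - (-3)·(8/3)³/(6·8) = -256/27 kN·m
Superposition: M = Σ M_i = 1576/135 kN·m ≈ 11.674074 kN·m

M(8/3) = 1576/135 kN·m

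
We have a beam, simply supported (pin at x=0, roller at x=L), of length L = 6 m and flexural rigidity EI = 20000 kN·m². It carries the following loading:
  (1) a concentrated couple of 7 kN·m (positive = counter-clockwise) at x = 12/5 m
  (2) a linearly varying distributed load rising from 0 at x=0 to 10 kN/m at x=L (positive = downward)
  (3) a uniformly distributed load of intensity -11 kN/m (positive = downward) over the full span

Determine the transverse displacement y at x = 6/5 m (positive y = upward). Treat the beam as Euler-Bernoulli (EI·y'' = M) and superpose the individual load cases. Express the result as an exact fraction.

y(6/5) = 99531/31250000 m

Load 1 — applied couple M₀=7 kN·m at a=12/5 m (b=L-a=18/5):
  y_1 = (M₀x³/(6L)+C₁x)/EI  [x≤a] with C₁=M₀(3b²-L²)/(6L)=14/25 = (7·(6/5)³/(6·6)+(14/25)·(6/5))/20000 = 63/1250000 m
Load 2 — triangular load w₀=10 kN/m (0→w₀ over full span):
  y_2 = -w₀x(7L⁴-10L²x²+3x⁴)/(360LEI) = -10·(6/5)·(7·6⁴-10·6²·(6/5)²+3·(6/5)⁴)/(360·6·20000) = -4644/1953125 m
Load 3 — uniform load w=-11 kN/m over full span:
  y_3 = -wx(L³-2Lx²+x³)/(24EI) = -(-11)·(6/5)·(6³-2·6·(6/5)²+(6/5)³)/(24·20000) = 8613/1562500 m
Superposition: y = Σ y_i = 99531/31250000 m ≈ 0.003185 m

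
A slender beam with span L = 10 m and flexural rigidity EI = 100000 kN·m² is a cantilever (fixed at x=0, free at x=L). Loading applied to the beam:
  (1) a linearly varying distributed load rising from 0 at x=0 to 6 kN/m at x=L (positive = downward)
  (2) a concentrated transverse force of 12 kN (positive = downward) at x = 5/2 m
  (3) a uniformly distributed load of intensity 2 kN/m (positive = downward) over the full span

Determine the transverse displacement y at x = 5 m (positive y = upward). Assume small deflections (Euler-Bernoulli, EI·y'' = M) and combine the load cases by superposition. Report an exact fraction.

y(5) = -563/19200 m

Load 1 — triangular load w₀=6 kN/m (0→w₀ over full span):
  y_1 = (w₀Lx³/12-w₀L²x²/6-w₀x⁵/(120L))/EI = (6·10·5³/12-6·10²·5²/6-6·5⁵/(120·10))/100000 = -121/6400 m
Load 2 — point force P=12 kN at a=5/2 m (b=L-a=15/2):
  y_2 = -Pa²(3x-a)/(6EI)  [x>a] = -12·(5/2)²·(3·5-(5/2))/(6·100000) = -1/640 m
Load 3 — uniform load w=2 kN/m over full span:
  y_3 = -wx²(x²-4Lx+6L²)/(24EI) = -2·5²·(5²-4·10·5+6·10²)/(24·100000) = -17/1920 m
Superposition: y = Σ y_i = -563/19200 m ≈ -0.029323 m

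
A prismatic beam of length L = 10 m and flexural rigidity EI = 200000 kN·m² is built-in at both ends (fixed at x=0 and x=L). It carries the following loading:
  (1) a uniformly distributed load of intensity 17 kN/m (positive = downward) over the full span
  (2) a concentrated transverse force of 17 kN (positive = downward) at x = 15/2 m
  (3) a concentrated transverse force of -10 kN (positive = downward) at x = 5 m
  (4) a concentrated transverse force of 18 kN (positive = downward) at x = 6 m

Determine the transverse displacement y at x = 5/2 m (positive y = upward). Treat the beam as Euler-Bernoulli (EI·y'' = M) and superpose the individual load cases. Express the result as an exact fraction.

Load 1 — uniform load w=17 kN/m over full span:
  y_1 = -wx²(L-x)²/(24EI) = -17·(5/2)²·(10-(5/2))²/(24·200000) = -51/40960 m
Load 2 — point force P=17 kN at a=15/2 m (b=L-a=5/2):
  y_2 = -Pb²x²(3aL-(3a+b)x)/(6L³EI)  [x≤a] = -17·(5/2)²·(5/2)²·(3·(15/2)·10-(3·(15/2)+(5/2))·(5/2))/(6·10³·200000) = -221/2457600 m
Load 3 — point force P=-10 kN at a=5 m (b=L-a=5):
  y_3 = -Pb²x²(3aL-(3a+b)x)/(6L³EI)  [x≤a] = -(-10)·5²·(5/2)²·(3·5·10-(3·5+5)·(5/2))/(6·10³·200000) = 1/7680 m
Load 4 — point force P=18 kN at a=6 m (b=L-a=4):
  y_4 = -Pb²x²(3aL-(3a+b)x)/(6L³EI)  [x≤a] = -18·4²·(5/2)²·(3·6·10-(3·6+4)·(5/2))/(6·10³·200000) = -3/16000 m
Superposition: y = Σ y_i = -5703/4096000 m ≈ -0.001392 m

y(5/2) = -5703/4096000 m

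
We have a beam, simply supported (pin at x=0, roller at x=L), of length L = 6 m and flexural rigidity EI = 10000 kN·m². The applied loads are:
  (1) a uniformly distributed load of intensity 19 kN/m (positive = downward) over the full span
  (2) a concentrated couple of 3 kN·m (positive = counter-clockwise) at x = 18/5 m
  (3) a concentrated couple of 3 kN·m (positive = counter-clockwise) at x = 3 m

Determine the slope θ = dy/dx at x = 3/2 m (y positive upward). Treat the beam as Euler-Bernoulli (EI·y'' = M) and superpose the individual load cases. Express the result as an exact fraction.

Load 1 — uniform load w=19 kN/m over full span:
  θ_1 = -w(L³-6Lx²+4x³)/(24EI) = -19·(6³-6·6·(3/2)²+4·(3/2)³)/(24·10000) = -1881/160000 rad
Load 2 — applied couple M₀=3 kN·m at a=18/5 m (b=L-a=12/5):
  θ_2 = (M₀x²/(2L)+C₁)/EI  [x≤a] with C₁=M₀(3b²-L²)/(6L)=-39/25 = (3·(3/2)²/(2·6)+(-39/25))/10000 = -399/4000000 rad
Load 3 — applied couple M₀=3 kN·m at a=3 m (b=L-a=3):
  θ_3 = (M₀x²/(2L)+C₁)/EI  [x≤a] with C₁=M₀(3b²-L²)/(6L)=-3/4 = (3·(3/2)²/(2·6)+(-3/4))/10000 = -3/160000 rad
Superposition: θ = Σ θ_i = -47499/4000000 rad ≈ -0.011875 rad

θ(3/2) = -47499/4000000 rad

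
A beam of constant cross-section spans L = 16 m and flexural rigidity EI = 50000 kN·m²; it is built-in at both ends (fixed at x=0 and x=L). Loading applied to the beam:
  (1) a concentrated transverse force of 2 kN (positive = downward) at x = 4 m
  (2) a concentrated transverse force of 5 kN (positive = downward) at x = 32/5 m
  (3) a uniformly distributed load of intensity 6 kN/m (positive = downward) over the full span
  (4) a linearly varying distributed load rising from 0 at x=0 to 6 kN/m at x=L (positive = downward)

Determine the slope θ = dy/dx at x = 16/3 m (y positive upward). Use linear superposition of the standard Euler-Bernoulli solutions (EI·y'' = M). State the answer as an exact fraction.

Load 1 — point force P=2 kN at a=4 m (b=L-a=12):
  θ_1 = Pa²(L-x)(2bL-(3b+a)(L-x))/(2L³EI)  [x>a] = 2·4²·(16-(16/3))·(2·12·16-(3·12+4)·(16-(16/3)))/(2·16³·50000) = -1/28125 rad
Load 2 — point force P=5 kN at a=32/5 m (b=L-a=48/5):
  θ_2 = -Pb²x(2aL-(3a+b)x)/(2L³EI)  [x≤a] = -5·(48/5)²·(16/3)·(2·(32/5)·16-(3·(32/5)+(48/5))·(16/3))/(2·16³·50000) = -24/78125 rad
Load 3 — uniform load w=6 kN/m over full span:
  θ_3 = -wx(L-x)(L-2x)/(12EI) = -6·(16/3)·(16-(16/3))·(16-2·(16/3))/(12·50000) = -256/84375 rad
Load 4 — triangular load w₀=6 kN/m (0→w₀ over full span):
  θ_4 = -w₀(2x(L-x)(L-2x)(x+2L)+x²(L-x)²)/(120LEI) = -6·(2·(16/3)·(16-(16/3))·(16-2·(16/3))·((16/3)+2·16)+(16/3)²·(16-(16/3))²)/(120·16·50000) = -2048/1265625 rad
Superposition: θ = Σ θ_i = -31609/6328125 rad ≈ -0.004995 rad

θ(16/3) = -31609/6328125 rad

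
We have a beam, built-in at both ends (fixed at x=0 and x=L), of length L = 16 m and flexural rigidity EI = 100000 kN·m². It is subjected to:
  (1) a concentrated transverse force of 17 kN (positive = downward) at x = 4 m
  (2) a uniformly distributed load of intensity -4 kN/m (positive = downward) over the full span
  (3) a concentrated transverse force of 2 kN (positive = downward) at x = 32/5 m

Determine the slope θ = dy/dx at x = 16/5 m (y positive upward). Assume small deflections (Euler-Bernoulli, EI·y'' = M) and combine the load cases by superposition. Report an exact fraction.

θ(16/5) = 28907/39062500 rad

Load 1 — point force P=17 kN at a=4 m (b=L-a=12):
  θ_1 = -Pb²x(2aL-(3a+b)x)/(2L³EI)  [x≤a] = -17·12²·(16/5)·(2·4·16-(3·4+12)·(16/5))/(2·16³·100000) = -153/312500 rad
Load 2 — uniform load w=-4 kN/m over full span:
  θ_2 = -wx(L-x)(L-2x)/(12EI) = -(-4)·(16/5)·(16-(16/5))·(16-2·(16/5))/(12·100000) = 512/390625 rad
Load 3 — point force P=2 kN at a=32/5 m (b=L-a=48/5):
  θ_3 = -Pb²x(2aL-(3a+b)x)/(2L³EI)  [x≤a] = -2·(48/5)²·(16/5)·(2·(32/5)·16-(3·(32/5)+(48/5))·(16/5))/(2·16³·100000) = -792/9765625 rad
Superposition: θ = Σ θ_i = 28907/39062500 rad ≈ 0.000740 rad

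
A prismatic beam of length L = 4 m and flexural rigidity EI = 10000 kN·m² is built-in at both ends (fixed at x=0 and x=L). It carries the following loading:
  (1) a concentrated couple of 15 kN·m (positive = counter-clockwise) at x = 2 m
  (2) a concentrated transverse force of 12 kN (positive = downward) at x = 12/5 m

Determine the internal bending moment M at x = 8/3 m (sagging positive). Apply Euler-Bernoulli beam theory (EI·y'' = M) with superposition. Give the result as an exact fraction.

M(8/3) = -147/500 kN·m

Load 1 — applied couple M₀=15 kN·m at a=2 m (b=L-a=2):
  M_1 = R_Ax - M_A - M₀  [x>a] with R_A=45/8, M_A=15/4 = (45/8)·(8/3) - (15/4) - 15 = -15/4 kN·m
Load 2 — point force P=12 kN at a=12/5 m (b=L-a=8/5):
  M_2 = Pa²(a+3b)(L-x)/L³ - Pa²b/L²  [x>a] = 12·(12/5)²·((12/5)+3·(8/5))·(4-(8/3))/4³ - 12·(12/5)²·(8/5)/4² = 432/125 kN·m
Superposition: M = Σ M_i = -147/500 kN·m ≈ -0.294000 kN·m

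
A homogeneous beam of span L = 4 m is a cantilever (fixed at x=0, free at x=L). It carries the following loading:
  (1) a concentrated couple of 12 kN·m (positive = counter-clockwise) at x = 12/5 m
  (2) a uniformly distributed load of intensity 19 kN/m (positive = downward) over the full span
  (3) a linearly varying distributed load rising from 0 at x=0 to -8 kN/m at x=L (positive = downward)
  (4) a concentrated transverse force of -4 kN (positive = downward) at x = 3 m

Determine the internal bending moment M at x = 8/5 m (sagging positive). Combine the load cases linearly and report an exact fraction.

Load 1 — applied couple M₀=12 kN·m at a=12/5 m (b=L-a=8/5):
  M_1 = M₀  [x≤a] = 12 = 12 kN·m
Load 2 — uniform load w=19 kN/m over full span:
  M_2 = -w(L-x)²/2 = -19·(4-(8/5))²/2 = -1368/25 kN·m
Load 3 — triangular load w₀=-8 kN/m (0→w₀ over full span):
  M_3 = w₀Lx/2 - w₀L²/3 - w₀x³/(6L) = (-8)·4·(8/5)/2 - (-8)·4²/3 - (-8)·(8/5)³/(6·4) = 2304/125 kN·m
Load 4 — point force P=-4 kN at a=3 m (b=L-a=1):
  M_4 = -P(a-x)  [x≤a] = -(-4)·(3-(8/5)) = 28/5 kN·m
Superposition: M = Σ M_i = -2336/125 kN·m ≈ -18.688000 kN·m

M(8/5) = -2336/125 kN·m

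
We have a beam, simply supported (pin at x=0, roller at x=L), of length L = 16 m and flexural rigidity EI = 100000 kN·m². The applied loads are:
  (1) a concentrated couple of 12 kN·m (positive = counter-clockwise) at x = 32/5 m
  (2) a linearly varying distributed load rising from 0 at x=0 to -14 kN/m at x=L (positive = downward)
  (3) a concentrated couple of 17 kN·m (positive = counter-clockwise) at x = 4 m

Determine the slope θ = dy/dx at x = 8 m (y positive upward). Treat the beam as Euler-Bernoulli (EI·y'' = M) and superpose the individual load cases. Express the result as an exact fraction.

θ(8) = 33397/45000000 rad

Load 1 — applied couple M₀=12 kN·m at a=32/5 m (b=L-a=48/5):
  θ_1 = (M₀x²/(2L)-M₀(x-a)+C₁)/EI  [x>a] with C₁=M₀(3b²-L²)/(6L)=64/25 = (12·8²/(2·16)-12·(8-(32/5))+(64/25))/100000 = 23/312500 rad
Load 2 — triangular load w₀=-14 kN/m (0→w₀ over full span):
  θ_2 = -w₀(7L⁴-30L²x²+15x⁴)/(360LEI) = -(-14)·(7·16⁴-30·16²·8²+15·8⁴)/(360·16·100000) = 98/140625 rad
Load 3 — applied couple M₀=17 kN·m at a=4 m (b=L-a=12):
  θ_3 = (M₀x²/(2L)-M₀(x-a)+C₁)/EI  [x>a] with C₁=M₀(3b²-L²)/(6L)=187/6 = (17·8²/(2·16)-17·(8-4)+(187/6))/100000 = -17/600000 rad
Superposition: θ = Σ θ_i = 33397/45000000 rad ≈ 0.000742 rad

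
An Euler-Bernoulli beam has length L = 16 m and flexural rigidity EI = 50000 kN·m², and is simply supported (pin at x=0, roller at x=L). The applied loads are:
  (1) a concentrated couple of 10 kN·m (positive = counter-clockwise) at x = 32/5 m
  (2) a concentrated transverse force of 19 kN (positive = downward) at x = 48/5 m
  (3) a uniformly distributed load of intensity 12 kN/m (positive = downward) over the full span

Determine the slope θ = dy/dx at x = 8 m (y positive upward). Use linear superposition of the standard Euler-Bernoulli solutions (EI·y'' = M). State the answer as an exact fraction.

θ(8) = -2161/4687500 rad

Load 1 — applied couple M₀=10 kN·m at a=32/5 m (b=L-a=48/5):
  θ_1 = (M₀x²/(2L)-M₀(x-a)+C₁)/EI  [x>a] with C₁=M₀(3b²-L²)/(6L)=32/15 = (10·8²/(2·16)-10·(8-(32/5))+(32/15))/50000 = 23/187500 rad
Load 2 — point force P=19 kN at a=48/5 m (b=L-a=32/5):
  θ_2 = -Pb(L²-b²-3x²)/(6LEI)  [x≤a] = -19·(32/5)·(16²-(32/5)²-3·8²)/(6·16·50000) = -228/390625 rad
Load 3 — uniform load w=12 kN/m over full span:
  θ_3 = -w(L³-6Lx²+4x³)/(24EI) = -12·(16³-6·16·8²+4·8³)/(24·50000) = 0 rad
Superposition: θ = Σ θ_i = -2161/4687500 rad ≈ -0.000461 rad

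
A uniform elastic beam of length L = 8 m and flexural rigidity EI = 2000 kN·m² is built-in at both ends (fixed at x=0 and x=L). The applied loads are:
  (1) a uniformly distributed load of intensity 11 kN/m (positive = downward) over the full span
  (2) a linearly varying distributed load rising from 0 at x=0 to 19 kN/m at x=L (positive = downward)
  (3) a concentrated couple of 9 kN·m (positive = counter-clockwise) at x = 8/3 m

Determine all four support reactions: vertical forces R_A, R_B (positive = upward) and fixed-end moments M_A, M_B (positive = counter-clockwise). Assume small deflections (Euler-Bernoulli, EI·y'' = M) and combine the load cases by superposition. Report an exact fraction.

R_A = 683/10 kN, M_A = 496/5 kN·m, R_B = 957/10 kN, M_B = -1747/15 kN·m

Load 1 — uniform load w=11 kN/m over full span:
  R_A = wL/2 = 11·8/2 = 44 kN
  M_A = wL²/12 = 11·8²/12 = 176/3 kN·m
  R_B = wL/2 = 11·8/2 = 44 kN
  M_B = -wL²/12 = -11·8²/12 = -176/3 kN·m
Load 2 — triangular load w₀=19 kN/m (0→w₀ over full span):
  R_A = 3w₀L/20 = 3·19·8/20 = 114/5 kN
  M_A = w₀L²/30 = 19·8²/30 = 608/15 kN·m
  R_B = 7w₀L/20 = 7·19·8/20 = 266/5 kN
  M_B = -w₀L²/20 = -19·8²/20 = -304/5 kN·m
Load 3 — applied couple M₀=9 kN·m at a=8/3 m (b=L-a=16/3):
  R_A = 6M₀ab/L³ = 6·9·(8/3)·(16/3)/8³ = 3/2 kN
  M_A = M₀b(2a-b)/L² = 9·(16/3)·(2·(8/3)-(16/3))/8² = 0 kN·m
  R_B = -6M₀ab/L³ = -6·9·(8/3)·(16/3)/8³ = -3/2 kN
  M_B = M₀a(2b-a)/L² = 9·(8/3)·(2·(16/3)-(8/3))/8² = 3 kN·m
Superposition: R_A = 683/10 kN, M_A = 496/5 kN·m, R_B = 957/10 kN, M_B = -1747/15 kN·m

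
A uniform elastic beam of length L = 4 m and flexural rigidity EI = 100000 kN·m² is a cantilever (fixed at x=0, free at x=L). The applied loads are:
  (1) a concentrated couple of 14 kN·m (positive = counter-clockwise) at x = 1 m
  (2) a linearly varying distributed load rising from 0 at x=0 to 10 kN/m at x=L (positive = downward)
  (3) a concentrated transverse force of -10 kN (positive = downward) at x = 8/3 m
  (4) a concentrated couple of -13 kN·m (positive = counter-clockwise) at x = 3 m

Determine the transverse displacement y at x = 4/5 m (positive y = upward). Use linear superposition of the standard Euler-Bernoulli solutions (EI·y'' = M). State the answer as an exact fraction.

Load 1 — applied couple M₀=14 kN·m at a=1 m (b=L-a=3):
  y_1 = M₀x²/(2EI)  [x≤a] = 14·(4/5)²/(2·100000) = 7/156250 m
Load 2 — triangular load w₀=10 kN/m (0→w₀ over full span):
  y_2 = (w₀Lx³/12-w₀L²x²/6-w₀x⁵/(120L))/EI = (10·4·(4/5)³/12-10·4²·(4/5)²/6-10·(4/5)⁵/(120·4))/100000 = -4502/29296875 m
Load 3 — point force P=-10 kN at a=8/3 m (b=L-a=4/3):
  y_3 = -Px²(3a-x)/(6EI)  [x≤a] = -(-10)·(4/5)²·(3·(8/3)-(4/5))/(6·100000) = 6/78125 m
Load 4 — applied couple M₀=-13 kN·m at a=3 m (b=L-a=1):
  y_4 = M₀x²/(2EI)  [x≤a] = (-13)·(4/5)²/(2·100000) = -13/312500 m
Superposition: y = Σ y_i = -8633/117187500 m ≈ -0.000074 m

y(4/5) = -8633/117187500 m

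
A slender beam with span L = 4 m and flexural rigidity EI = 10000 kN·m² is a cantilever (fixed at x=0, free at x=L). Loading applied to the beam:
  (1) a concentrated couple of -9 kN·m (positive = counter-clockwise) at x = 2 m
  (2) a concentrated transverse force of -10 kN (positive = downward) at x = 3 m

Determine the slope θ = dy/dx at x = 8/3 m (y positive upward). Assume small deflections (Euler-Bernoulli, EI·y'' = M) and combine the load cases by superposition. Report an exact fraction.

θ(8/3) = 119/45000 rad

Load 1 — applied couple M₀=-9 kN·m at a=2 m (b=L-a=2):
  θ_1 = M₀a/EI  [x>a] = (-9)·2/10000 = -9/5000 rad
Load 2 — point force P=-10 kN at a=3 m (b=L-a=1):
  θ_2 = -Px(2a-x)/(2EI)  [x≤a] = -(-10)·(8/3)·(2·3-(8/3))/(2·10000) = 1/225 rad
Superposition: θ = Σ θ_i = 119/45000 rad ≈ 0.002644 rad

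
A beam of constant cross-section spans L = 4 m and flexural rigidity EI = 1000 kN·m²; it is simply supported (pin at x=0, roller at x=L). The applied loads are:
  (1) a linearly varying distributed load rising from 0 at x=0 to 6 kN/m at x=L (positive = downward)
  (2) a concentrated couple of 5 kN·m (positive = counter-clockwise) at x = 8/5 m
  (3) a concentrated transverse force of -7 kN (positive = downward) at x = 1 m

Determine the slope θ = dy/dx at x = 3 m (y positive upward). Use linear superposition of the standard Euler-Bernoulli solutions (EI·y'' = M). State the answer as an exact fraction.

Load 1 — triangular load w₀=6 kN/m (0→w₀ over full span):
  θ_1 = -w₀(7L⁴-30L²x²+15x⁴)/(360LEI) = -6·(7·4⁴-30·4²·3²+15·3⁴)/(360·4·1000) = 1313/240000 rad
Load 2 — applied couple M₀=5 kN·m at a=8/5 m (b=L-a=12/5):
  θ_2 = (M₀x²/(2L)-M₀(x-a)+C₁)/EI  [x>a] with C₁=M₀(3b²-L²)/(6L)=4/15 = (5·3²/(2·4)-5·(3-(8/5))+(4/15))/1000 = -133/120000 rad
Load 3 — point force P=-7 kN at a=1 m (b=L-a=3):
  θ_3 = -Pa(2L²-6Lx+3x²+a²)/(6LEI)  [x>a] = -(-7)·1·(2·4²-6·4·3+3·3²+1²)/(6·4·1000) = -7/2000 rad
Superposition: θ = Σ θ_i = 69/80000 rad ≈ 0.000862 rad

θ(3) = 69/80000 rad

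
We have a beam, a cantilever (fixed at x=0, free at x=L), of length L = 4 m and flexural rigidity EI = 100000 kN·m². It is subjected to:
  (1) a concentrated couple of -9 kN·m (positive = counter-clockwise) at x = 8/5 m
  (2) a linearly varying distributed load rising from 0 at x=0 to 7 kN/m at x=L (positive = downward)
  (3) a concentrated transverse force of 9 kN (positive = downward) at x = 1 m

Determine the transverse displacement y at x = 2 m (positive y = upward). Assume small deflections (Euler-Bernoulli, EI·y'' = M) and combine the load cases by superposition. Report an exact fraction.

y(2) = -12187/15000000 m

Load 1 — applied couple M₀=-9 kN·m at a=8/5 m (b=L-a=12/5):
  y_1 = M₀a(2x-a)/(2EI)  [x>a] = (-9)·(8/5)·(2·2-(8/5))/(2·100000) = -27/156250 m
Load 2 — triangular load w₀=7 kN/m (0→w₀ over full span):
  y_2 = (w₀Lx³/12-w₀L²x²/6-w₀x⁵/(120L))/EI = (7·4·2³/12-7·4²·2²/6-7·2⁵/(120·4))/100000 = -847/1500000 m
Load 3 — point force P=9 kN at a=1 m (b=L-a=3):
  y_3 = -Pa²(3x-a)/(6EI)  [x>a] = -9·1²·(3·2-1)/(6·100000) = -3/40000 m
Superposition: y = Σ y_i = -12187/15000000 m ≈ -0.000812 m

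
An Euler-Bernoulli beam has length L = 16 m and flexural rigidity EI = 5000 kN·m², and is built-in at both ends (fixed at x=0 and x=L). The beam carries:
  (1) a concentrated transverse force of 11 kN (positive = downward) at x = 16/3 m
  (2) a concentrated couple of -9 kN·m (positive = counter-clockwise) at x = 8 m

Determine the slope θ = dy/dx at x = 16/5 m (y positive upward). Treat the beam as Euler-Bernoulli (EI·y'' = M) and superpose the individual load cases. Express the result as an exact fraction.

θ(16/5) = -3277/421875 rad

Load 1 — point force P=11 kN at a=16/3 m (b=L-a=32/3):
  θ_1 = -Pb²x(2aL-(3a+b)x)/(2L³EI)  [x≤a] = -11·(32/3)²·(16/5)·(2·(16/3)·16-(3·(16/3)+(32/3))·(16/5))/(2·16³·5000) = -704/84375 rad
Load 2 — applied couple M₀=-9 kN·m at a=8 m (b=L-a=8):
  θ_2 = (R_Ax²/2 - M_Ax)/EI  [x≤a] with R_A=-27/32, M_A=-9/4 = ((-27/32)·(16/5)²/2 - (-9/4)·(16/5))/5000 = 9/15625 rad
Superposition: θ = Σ θ_i = -3277/421875 rad ≈ -0.007768 rad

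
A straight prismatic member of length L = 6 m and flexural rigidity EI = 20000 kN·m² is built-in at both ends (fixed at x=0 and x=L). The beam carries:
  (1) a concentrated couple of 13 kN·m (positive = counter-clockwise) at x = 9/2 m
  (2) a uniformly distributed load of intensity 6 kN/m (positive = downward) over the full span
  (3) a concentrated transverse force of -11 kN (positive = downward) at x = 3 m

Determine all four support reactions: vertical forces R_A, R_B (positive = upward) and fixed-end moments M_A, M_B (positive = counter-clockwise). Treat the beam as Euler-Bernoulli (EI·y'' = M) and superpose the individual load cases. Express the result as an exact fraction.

R_A = 239/16 kN, M_A = 221/16 kN·m, R_B = 161/16 kN, M_B = -195/16 kN·m

Load 1 — applied couple M₀=13 kN·m at a=9/2 m (b=L-a=3/2):
  R_A = 6M₀ab/L³ = 6·13·(9/2)·(3/2)/6³ = 39/16 kN
  M_A = M₀b(2a-b)/L² = 13·(3/2)·(2·(9/2)-(3/2))/6² = 65/16 kN·m
  R_B = -6M₀ab/L³ = -6·13·(9/2)·(3/2)/6³ = -39/16 kN
  M_B = M₀a(2b-a)/L² = 13·(9/2)·(2·(3/2)-(9/2))/6² = -39/16 kN·m
Load 2 — uniform load w=6 kN/m over full span:
  R_A = wL/2 = 6·6/2 = 18 kN
  M_A = wL²/12 = 6·6²/12 = 18 kN·m
  R_B = wL/2 = 6·6/2 = 18 kN
  M_B = -wL²/12 = -6·6²/12 = -18 kN·m
Load 3 — point force P=-11 kN at a=3 m (b=L-a=3):
  R_A = Pb²(3a+b)/L³ = (-11)·3²·(3·3+3)/6³ = -11/2 kN
  M_A = Pab²/L² = (-11)·3·3²/6² = -33/4 kN·m
  R_B = Pa²(a+3b)/L³ = (-11)·3²·(3+3·3)/6³ = -11/2 kN
  M_B = -Pa²b/L² = -(-11)·3²·3/6² = 33/4 kN·m
Superposition: R_A = 239/16 kN, M_A = 221/16 kN·m, R_B = 161/16 kN, M_B = -195/16 kN·m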